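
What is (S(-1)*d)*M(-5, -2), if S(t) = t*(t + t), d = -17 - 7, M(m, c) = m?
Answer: 240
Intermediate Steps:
d = -24
S(t) = 2*t² (S(t) = t*(2*t) = 2*t²)
(S(-1)*d)*M(-5, -2) = ((2*(-1)²)*(-24))*(-5) = ((2*1)*(-24))*(-5) = (2*(-24))*(-5) = -48*(-5) = 240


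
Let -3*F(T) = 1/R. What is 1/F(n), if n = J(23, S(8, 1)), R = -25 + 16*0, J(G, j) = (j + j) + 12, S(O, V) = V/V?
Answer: 75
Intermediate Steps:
S(O, V) = 1
J(G, j) = 12 + 2*j (J(G, j) = 2*j + 12 = 12 + 2*j)
R = -25 (R = -25 + 0 = -25)
n = 14 (n = 12 + 2*1 = 12 + 2 = 14)
F(T) = 1/75 (F(T) = -⅓/(-25) = -⅓*(-1/25) = 1/75)
1/F(n) = 1/(1/75) = 75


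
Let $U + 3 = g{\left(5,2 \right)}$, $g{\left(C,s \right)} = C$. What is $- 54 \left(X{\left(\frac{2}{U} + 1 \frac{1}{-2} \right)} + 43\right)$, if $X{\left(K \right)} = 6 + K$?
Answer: $-2673$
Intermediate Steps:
$U = 2$ ($U = -3 + 5 = 2$)
$- 54 \left(X{\left(\frac{2}{U} + 1 \frac{1}{-2} \right)} + 43\right) = - 54 \left(\left(6 + \left(\frac{2}{2} + 1 \frac{1}{-2}\right)\right) + 43\right) = - 54 \left(\left(6 + \left(2 \cdot \frac{1}{2} + 1 \left(- \frac{1}{2}\right)\right)\right) + 43\right) = - 54 \left(\left(6 + \left(1 - \frac{1}{2}\right)\right) + 43\right) = - 54 \left(\left(6 + \frac{1}{2}\right) + 43\right) = - 54 \left(\frac{13}{2} + 43\right) = \left(-54\right) \frac{99}{2} = -2673$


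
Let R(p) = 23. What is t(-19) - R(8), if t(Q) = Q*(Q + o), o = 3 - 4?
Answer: 357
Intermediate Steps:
o = -1
t(Q) = Q*(-1 + Q) (t(Q) = Q*(Q - 1) = Q*(-1 + Q))
t(-19) - R(8) = -19*(-1 - 19) - 1*23 = -19*(-20) - 23 = 380 - 23 = 357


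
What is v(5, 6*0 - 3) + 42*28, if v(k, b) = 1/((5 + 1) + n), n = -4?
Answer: 2353/2 ≈ 1176.5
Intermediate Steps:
v(k, b) = ½ (v(k, b) = 1/((5 + 1) - 4) = 1/(6 - 4) = 1/2 = ½)
v(5, 6*0 - 3) + 42*28 = ½ + 42*28 = ½ + 1176 = 2353/2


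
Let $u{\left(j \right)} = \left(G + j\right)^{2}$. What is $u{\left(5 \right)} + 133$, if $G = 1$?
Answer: $169$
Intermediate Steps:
$u{\left(j \right)} = \left(1 + j\right)^{2}$
$u{\left(5 \right)} + 133 = \left(1 + 5\right)^{2} + 133 = 6^{2} + 133 = 36 + 133 = 169$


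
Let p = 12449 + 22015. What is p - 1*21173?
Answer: 13291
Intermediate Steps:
p = 34464
p - 1*21173 = 34464 - 1*21173 = 34464 - 21173 = 13291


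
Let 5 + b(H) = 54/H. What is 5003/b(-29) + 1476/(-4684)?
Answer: -169970308/233029 ≈ -729.40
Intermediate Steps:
b(H) = -5 + 54/H
5003/b(-29) + 1476/(-4684) = 5003/(-5 + 54/(-29)) + 1476/(-4684) = 5003/(-5 + 54*(-1/29)) + 1476*(-1/4684) = 5003/(-5 - 54/29) - 369/1171 = 5003/(-199/29) - 369/1171 = 5003*(-29/199) - 369/1171 = -145087/199 - 369/1171 = -169970308/233029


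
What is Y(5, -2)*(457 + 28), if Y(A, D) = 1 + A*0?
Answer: 485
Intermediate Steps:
Y(A, D) = 1 (Y(A, D) = 1 + 0 = 1)
Y(5, -2)*(457 + 28) = 1*(457 + 28) = 1*485 = 485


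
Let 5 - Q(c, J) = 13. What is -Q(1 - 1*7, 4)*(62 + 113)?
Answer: 1400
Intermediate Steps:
Q(c, J) = -8 (Q(c, J) = 5 - 1*13 = 5 - 13 = -8)
-Q(1 - 1*7, 4)*(62 + 113) = -(-8)*(62 + 113) = -(-8)*175 = -1*(-1400) = 1400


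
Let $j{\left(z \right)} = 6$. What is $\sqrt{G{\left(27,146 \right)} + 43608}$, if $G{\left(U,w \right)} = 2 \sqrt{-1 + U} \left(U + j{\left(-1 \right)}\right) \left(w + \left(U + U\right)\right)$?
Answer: $2 \sqrt{10902 + 3300 \sqrt{26}} \approx 333.04$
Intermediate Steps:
$G{\left(U,w \right)} = 2 \sqrt{-1 + U} \left(6 + U\right) \left(w + 2 U\right)$ ($G{\left(U,w \right)} = 2 \sqrt{-1 + U} \left(U + 6\right) \left(w + \left(U + U\right)\right) = 2 \sqrt{-1 + U} \left(6 + U\right) \left(w + 2 U\right)$)
$\sqrt{G{\left(27,146 \right)} + 43608} = \sqrt{2 \sqrt{-1 + 27} \left(2 \cdot 27^{2} + 6 \cdot 146 + 12 \cdot 27 + 27 \cdot 146\right) + 43608} = \sqrt{2 \sqrt{26} \left(2 \cdot 729 + 876 + 324 + 3942\right) + 43608} = \sqrt{2 \sqrt{26} \left(1458 + 876 + 324 + 3942\right) + 43608} = \sqrt{2 \sqrt{26} \cdot 6600 + 43608} = \sqrt{13200 \sqrt{26} + 43608} = \sqrt{43608 + 13200 \sqrt{26}}$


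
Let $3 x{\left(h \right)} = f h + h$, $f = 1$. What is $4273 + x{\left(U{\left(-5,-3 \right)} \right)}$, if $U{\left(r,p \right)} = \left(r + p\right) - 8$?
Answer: $\frac{12787}{3} \approx 4262.3$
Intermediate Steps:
$U{\left(r,p \right)} = -8 + p + r$ ($U{\left(r,p \right)} = \left(p + r\right) - 8 = -8 + p + r$)
$x{\left(h \right)} = \frac{2 h}{3}$ ($x{\left(h \right)} = \frac{1 h + h}{3} = \frac{h + h}{3} = \frac{2 h}{3}$)
$4273 + x{\left(U{\left(-5,-3 \right)} \right)} = 4273 + \frac{2 \left(-8 - 3 - 5\right)}{3} = 4273 + \frac{2}{3} \left(-16\right) = 4273 - \frac{32}{3} = \frac{12787}{3}$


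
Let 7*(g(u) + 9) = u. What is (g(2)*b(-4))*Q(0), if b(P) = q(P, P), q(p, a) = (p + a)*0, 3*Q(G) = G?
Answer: 0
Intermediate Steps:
Q(G) = G/3
g(u) = -9 + u/7
q(p, a) = 0 (q(p, a) = (a + p)*0 = 0)
b(P) = 0
(g(2)*b(-4))*Q(0) = ((-9 + (⅐)*2)*0)*((⅓)*0) = ((-9 + 2/7)*0)*0 = -61/7*0*0 = 0*0 = 0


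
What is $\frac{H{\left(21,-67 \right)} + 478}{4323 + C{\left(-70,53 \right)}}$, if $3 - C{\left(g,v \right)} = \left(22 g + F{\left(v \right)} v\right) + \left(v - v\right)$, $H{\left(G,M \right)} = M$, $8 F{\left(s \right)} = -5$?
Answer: $\frac{1096}{15731} \approx 0.069671$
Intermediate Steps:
$F{\left(s \right)} = - \frac{5}{8}$ ($F{\left(s \right)} = \frac{1}{8} \left(-5\right) = - \frac{5}{8}$)
$C{\left(g,v \right)} = 3 - 22 g + \frac{5 v}{8}$ ($C{\left(g,v \right)} = 3 - \left(\left(22 g - \frac{5 v}{8}\right) + \left(v - v\right)\right) = 3 - \left(\left(22 g - \frac{5 v}{8}\right) + 0\right) = 3 - \left(22 g - \frac{5 v}{8}\right) = 3 - 22 g + \frac{5 v}{8}$)
$\frac{H{\left(21,-67 \right)} + 478}{4323 + C{\left(-70,53 \right)}} = \frac{-67 + 478}{4323 + \left(3 - -1540 + \frac{5}{8} \cdot 53\right)} = \frac{411}{4323 + \left(3 + 1540 + \frac{265}{8}\right)} = \frac{411}{4323 + \frac{12609}{8}} = \frac{411}{\frac{47193}{8}} = 411 \cdot \frac{8}{47193} = \frac{1096}{15731}$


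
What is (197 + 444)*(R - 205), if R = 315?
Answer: 70510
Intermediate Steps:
(197 + 444)*(R - 205) = (197 + 444)*(315 - 205) = 641*110 = 70510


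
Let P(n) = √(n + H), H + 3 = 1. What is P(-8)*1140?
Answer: 1140*I*√10 ≈ 3605.0*I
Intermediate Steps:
H = -2 (H = -3 + 1 = -2)
P(n) = √(-2 + n) (P(n) = √(n - 2) = √(-2 + n))
P(-8)*1140 = √(-2 - 8)*1140 = √(-10)*1140 = (I*√10)*1140 = 1140*I*√10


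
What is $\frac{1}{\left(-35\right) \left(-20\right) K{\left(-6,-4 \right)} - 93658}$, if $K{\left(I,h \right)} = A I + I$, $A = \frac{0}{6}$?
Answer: $- \frac{1}{97858} \approx -1.0219 \cdot 10^{-5}$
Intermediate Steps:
$A = 0$ ($A = 0 \cdot \frac{1}{6} = 0$)
$K{\left(I,h \right)} = I$ ($K{\left(I,h \right)} = 0 I + I = 0 + I = I$)
$\frac{1}{\left(-35\right) \left(-20\right) K{\left(-6,-4 \right)} - 93658} = \frac{1}{\left(-35\right) \left(-20\right) \left(-6\right) - 93658} = \frac{1}{700 \left(-6\right) - 93658} = \frac{1}{-4200 - 93658} = \frac{1}{-97858} = - \frac{1}{97858}$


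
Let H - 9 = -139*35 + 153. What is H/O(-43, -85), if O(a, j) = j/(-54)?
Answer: -253962/85 ≈ -2987.8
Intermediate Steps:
O(a, j) = -j/54 (O(a, j) = j*(-1/54) = -j/54)
H = -4703 (H = 9 + (-139*35 + 153) = 9 + (-4865 + 153) = 9 - 4712 = -4703)
H/O(-43, -85) = -4703/((-1/54*(-85))) = -4703/85/54 = -4703*54/85 = -253962/85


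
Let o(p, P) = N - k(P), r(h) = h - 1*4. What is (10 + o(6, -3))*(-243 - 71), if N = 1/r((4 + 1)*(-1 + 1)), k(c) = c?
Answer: -8007/2 ≈ -4003.5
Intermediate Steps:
r(h) = -4 + h (r(h) = h - 4 = -4 + h)
N = -¼ (N = 1/(-4 + (4 + 1)*(-1 + 1)) = 1/(-4 + 5*0) = 1/(-4 + 0) = 1/(-4) = -¼ ≈ -0.25000)
o(p, P) = -¼ - P
(10 + o(6, -3))*(-243 - 71) = (10 + (-¼ - 1*(-3)))*(-243 - 71) = (10 + (-¼ + 3))*(-314) = (10 + 11/4)*(-314) = (51/4)*(-314) = -8007/2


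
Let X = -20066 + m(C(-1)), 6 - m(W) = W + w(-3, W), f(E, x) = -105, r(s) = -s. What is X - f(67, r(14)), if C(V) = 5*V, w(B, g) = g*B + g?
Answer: -19960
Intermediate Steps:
w(B, g) = g + B*g (w(B, g) = B*g + g = g + B*g)
m(W) = 6 + W (m(W) = 6 - (W + W*(1 - 3)) = 6 - (W + W*(-2)) = 6 - (W - 2*W) = 6 - (-1)*W = 6 + W)
X = -20065 (X = -20066 + (6 + 5*(-1)) = -20066 + (6 - 5) = -20066 + 1 = -20065)
X - f(67, r(14)) = -20065 - 1*(-105) = -20065 + 105 = -19960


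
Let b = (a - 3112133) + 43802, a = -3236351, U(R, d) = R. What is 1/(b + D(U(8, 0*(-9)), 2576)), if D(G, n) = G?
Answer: -1/6304674 ≈ -1.5861e-7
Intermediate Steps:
b = -6304682 (b = (-3236351 - 3112133) + 43802 = -6348484 + 43802 = -6304682)
1/(b + D(U(8, 0*(-9)), 2576)) = 1/(-6304682 + 8) = 1/(-6304674) = -1/6304674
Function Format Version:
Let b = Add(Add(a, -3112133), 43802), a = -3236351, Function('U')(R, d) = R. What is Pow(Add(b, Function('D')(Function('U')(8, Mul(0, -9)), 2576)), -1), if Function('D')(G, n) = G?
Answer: Rational(-1, 6304674) ≈ -1.5861e-7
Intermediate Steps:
b = -6304682 (b = Add(Add(-3236351, -3112133), 43802) = Add(-6348484, 43802) = -6304682)
Pow(Add(b, Function('D')(Function('U')(8, Mul(0, -9)), 2576)), -1) = Pow(Add(-6304682, 8), -1) = Pow(-6304674, -1) = Rational(-1, 6304674)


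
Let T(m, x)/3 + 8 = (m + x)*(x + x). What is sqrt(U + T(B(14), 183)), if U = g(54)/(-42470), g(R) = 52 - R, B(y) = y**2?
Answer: sqrt(187638102797785)/21235 ≈ 645.07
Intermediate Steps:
T(m, x) = -24 + 6*x*(m + x) (T(m, x) = -24 + 3*((m + x)*(x + x)) = -24 + 3*((m + x)*(2*x)) = -24 + 3*(2*x*(m + x)) = -24 + 6*x*(m + x))
U = 1/21235 (U = (52 - 1*54)/(-42470) = (52 - 54)*(-1/42470) = -2*(-1/42470) = 1/21235 ≈ 4.7092e-5)
sqrt(U + T(B(14), 183)) = sqrt(1/21235 + (-24 + 6*183**2 + 6*14**2*183)) = sqrt(1/21235 + (-24 + 6*33489 + 6*196*183)) = sqrt(1/21235 + (-24 + 200934 + 215208)) = sqrt(1/21235 + 416118) = sqrt(8836265731/21235) = sqrt(187638102797785)/21235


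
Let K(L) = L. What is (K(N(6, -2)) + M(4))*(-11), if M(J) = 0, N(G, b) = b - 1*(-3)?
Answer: -11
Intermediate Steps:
N(G, b) = 3 + b (N(G, b) = b + 3 = 3 + b)
(K(N(6, -2)) + M(4))*(-11) = ((3 - 2) + 0)*(-11) = (1 + 0)*(-11) = 1*(-11) = -11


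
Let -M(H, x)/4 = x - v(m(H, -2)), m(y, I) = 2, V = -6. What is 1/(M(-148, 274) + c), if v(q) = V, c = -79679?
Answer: -1/80799 ≈ -1.2376e-5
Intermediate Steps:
v(q) = -6
M(H, x) = -24 - 4*x (M(H, x) = -4*(x - 1*(-6)) = -4*(x + 6) = -4*(6 + x) = -24 - 4*x)
1/(M(-148, 274) + c) = 1/((-24 - 4*274) - 79679) = 1/((-24 - 1096) - 79679) = 1/(-1120 - 79679) = 1/(-80799) = -1/80799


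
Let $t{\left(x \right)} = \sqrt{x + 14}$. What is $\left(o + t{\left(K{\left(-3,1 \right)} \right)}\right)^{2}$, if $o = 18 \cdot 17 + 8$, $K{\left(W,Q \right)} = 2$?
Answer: $101124$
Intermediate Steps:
$t{\left(x \right)} = \sqrt{14 + x}$
$o = 314$ ($o = 306 + 8 = 314$)
$\left(o + t{\left(K{\left(-3,1 \right)} \right)}\right)^{2} = \left(314 + \sqrt{14 + 2}\right)^{2} = \left(314 + \sqrt{16}\right)^{2} = \left(314 + 4\right)^{2} = 318^{2} = 101124$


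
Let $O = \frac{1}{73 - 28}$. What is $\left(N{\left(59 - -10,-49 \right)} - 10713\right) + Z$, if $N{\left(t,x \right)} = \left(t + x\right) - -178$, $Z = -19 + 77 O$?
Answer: $- \frac{473953}{45} \approx -10532.0$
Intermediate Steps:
$O = \frac{1}{45} \approx 0.022222$
$Z = - \frac{778}{45}$ ($Z = -19 + 77 \cdot \frac{1}{45} = -19 + \frac{77}{45} = - \frac{778}{45} \approx -17.289$)
$N{\left(t,x \right)} = 178 + t + x$ ($N{\left(t,x \right)} = \left(t + x\right) + 178 = 178 + t + x$)
$\left(N{\left(59 - -10,-49 \right)} - 10713\right) + Z = \left(\left(178 + \left(59 - -10\right) - 49\right) - 10713\right) - \frac{778}{45} = \left(\left(178 + \left(59 + 10\right) - 49\right) - 10713\right) - \frac{778}{45} = \left(\left(178 + 69 - 49\right) - 10713\right) - \frac{778}{45} = \left(198 - 10713\right) - \frac{778}{45} = -10515 - \frac{778}{45} = - \frac{473953}{45}$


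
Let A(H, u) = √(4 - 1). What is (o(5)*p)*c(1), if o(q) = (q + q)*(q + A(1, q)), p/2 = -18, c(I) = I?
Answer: -1800 - 360*√3 ≈ -2423.5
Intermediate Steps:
p = -36 (p = 2*(-18) = -36)
A(H, u) = √3
o(q) = 2*q*(q + √3) (o(q) = (q + q)*(q + √3) = (2*q)*(q + √3) = 2*q*(q + √3))
(o(5)*p)*c(1) = ((2*5*(5 + √3))*(-36))*1 = ((50 + 10*√3)*(-36))*1 = (-1800 - 360*√3)*1 = -1800 - 360*√3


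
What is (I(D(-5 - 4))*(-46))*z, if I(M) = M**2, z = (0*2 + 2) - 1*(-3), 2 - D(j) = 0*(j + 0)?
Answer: -920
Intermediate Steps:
D(j) = 2 (D(j) = 2 - 0*(j + 0) = 2 - 0*j = 2 - 1*0 = 2 + 0 = 2)
z = 5 (z = (0 + 2) + 3 = 2 + 3 = 5)
(I(D(-5 - 4))*(-46))*z = (2**2*(-46))*5 = (4*(-46))*5 = -184*5 = -920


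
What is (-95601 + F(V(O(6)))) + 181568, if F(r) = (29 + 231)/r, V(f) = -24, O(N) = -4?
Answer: 515737/6 ≈ 85956.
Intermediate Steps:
F(r) = 260/r
(-95601 + F(V(O(6)))) + 181568 = (-95601 + 260/(-24)) + 181568 = (-95601 + 260*(-1/24)) + 181568 = (-95601 - 65/6) + 181568 = -573671/6 + 181568 = 515737/6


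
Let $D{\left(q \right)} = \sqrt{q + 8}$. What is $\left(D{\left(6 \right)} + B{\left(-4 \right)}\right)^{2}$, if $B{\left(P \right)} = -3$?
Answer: $\left(3 - \sqrt{14}\right)^{2} \approx 0.55006$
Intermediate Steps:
$D{\left(q \right)} = \sqrt{8 + q}$
$\left(D{\left(6 \right)} + B{\left(-4 \right)}\right)^{2} = \left(\sqrt{8 + 6} - 3\right)^{2} = \left(\sqrt{14} - 3\right)^{2} = \left(-3 + \sqrt{14}\right)^{2}$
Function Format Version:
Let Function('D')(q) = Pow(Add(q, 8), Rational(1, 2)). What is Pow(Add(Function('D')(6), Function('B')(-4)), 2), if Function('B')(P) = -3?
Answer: Pow(Add(3, Mul(-1, Pow(14, Rational(1, 2)))), 2) ≈ 0.55006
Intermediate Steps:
Function('D')(q) = Pow(Add(8, q), Rational(1, 2))
Pow(Add(Function('D')(6), Function('B')(-4)), 2) = Pow(Add(Pow(Add(8, 6), Rational(1, 2)), -3), 2) = Pow(Add(Pow(14, Rational(1, 2)), -3), 2) = Pow(Add(-3, Pow(14, Rational(1, 2))), 2)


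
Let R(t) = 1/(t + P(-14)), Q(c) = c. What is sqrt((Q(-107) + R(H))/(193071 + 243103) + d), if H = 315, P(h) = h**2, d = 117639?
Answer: sqrt(1461008290111401230045)/111442457 ≈ 342.99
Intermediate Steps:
R(t) = 1/(196 + t) (R(t) = 1/(t + (-14)**2) = 1/(t + 196) = 1/(196 + t))
sqrt((Q(-107) + R(H))/(193071 + 243103) + d) = sqrt((-107 + 1/(196 + 315))/(193071 + 243103) + 117639) = sqrt((-107 + 1/511)/436174 + 117639) = sqrt((-107 + 1/511)*(1/436174) + 117639) = sqrt(-54676/511*1/436174 + 117639) = sqrt(-27338/111442457 + 117639) = sqrt(13109979171685/111442457) = sqrt(1461008290111401230045)/111442457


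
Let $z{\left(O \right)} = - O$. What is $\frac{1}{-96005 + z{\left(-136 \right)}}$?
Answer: $- \frac{1}{95869} \approx -1.0431 \cdot 10^{-5}$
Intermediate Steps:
$\frac{1}{-96005 + z{\left(-136 \right)}} = \frac{1}{-96005 - -136} = \frac{1}{-96005 + 136} = \frac{1}{-95869} = - \frac{1}{95869}$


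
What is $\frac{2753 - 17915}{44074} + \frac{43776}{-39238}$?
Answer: $- \frac{631077495}{432343903} \approx -1.4597$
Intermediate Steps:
$\frac{2753 - 17915}{44074} + \frac{43776}{-39238} = \left(2753 - 17915\right) \frac{1}{44074} + 43776 \left(- \frac{1}{39238}\right) = \left(-15162\right) \frac{1}{44074} - \frac{21888}{19619} = - \frac{7581}{22037} - \frac{21888}{19619} = - \frac{631077495}{432343903}$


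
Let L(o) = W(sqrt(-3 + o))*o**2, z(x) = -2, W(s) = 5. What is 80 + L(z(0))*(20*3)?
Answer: 1280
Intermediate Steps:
L(o) = 5*o**2
80 + L(z(0))*(20*3) = 80 + (5*(-2)**2)*(20*3) = 80 + (5*4)*60 = 80 + 20*60 = 80 + 1200 = 1280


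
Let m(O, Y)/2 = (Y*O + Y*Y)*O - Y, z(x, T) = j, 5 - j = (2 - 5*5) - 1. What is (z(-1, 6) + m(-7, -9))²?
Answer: 3876961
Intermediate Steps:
j = 29 (j = 5 - ((2 - 5*5) - 1) = 5 - ((2 - 25) - 1) = 5 - (-23 - 1) = 5 - 1*(-24) = 5 + 24 = 29)
z(x, T) = 29
m(O, Y) = -2*Y + 2*O*(Y² + O*Y) (m(O, Y) = 2*((Y*O + Y*Y)*O - Y) = 2*((O*Y + Y²)*O - Y) = 2*((Y² + O*Y)*O - Y) = 2*(O*(Y² + O*Y) - Y) = 2*(-Y + O*(Y² + O*Y)) = -2*Y + 2*O*(Y² + O*Y))
(z(-1, 6) + m(-7, -9))² = (29 + 2*(-9)*(-1 + (-7)² - 7*(-9)))² = (29 + 2*(-9)*(-1 + 49 + 63))² = (29 + 2*(-9)*111)² = (29 - 1998)² = (-1969)² = 3876961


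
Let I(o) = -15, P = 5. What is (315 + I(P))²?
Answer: 90000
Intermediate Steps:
(315 + I(P))² = (315 - 15)² = 300² = 90000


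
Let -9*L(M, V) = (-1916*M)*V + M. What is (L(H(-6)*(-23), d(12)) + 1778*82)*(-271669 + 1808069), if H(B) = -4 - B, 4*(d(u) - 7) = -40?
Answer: 2422315895200/9 ≈ 2.6915e+11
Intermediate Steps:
d(u) = -3 (d(u) = 7 + (1/4)*(-40) = 7 - 10 = -3)
L(M, V) = -M/9 + 1916*M*V/9 (L(M, V) = -((-1916*M)*V + M)/9 = -(-1916*M*V + M)/9 = -(M - 1916*M*V)/9 = -M/9 + 1916*M*V/9)
(L(H(-6)*(-23), d(12)) + 1778*82)*(-271669 + 1808069) = (((-4 - 1*(-6))*(-23))*(-1 + 1916*(-3))/9 + 1778*82)*(-271669 + 1808069) = (((-4 + 6)*(-23))*(-1 - 5748)/9 + 145796)*1536400 = ((1/9)*(2*(-23))*(-5749) + 145796)*1536400 = ((1/9)*(-46)*(-5749) + 145796)*1536400 = (264454/9 + 145796)*1536400 = (1576618/9)*1536400 = 2422315895200/9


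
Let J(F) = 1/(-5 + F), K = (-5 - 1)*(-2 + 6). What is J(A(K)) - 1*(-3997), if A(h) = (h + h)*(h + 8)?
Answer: 3049712/763 ≈ 3997.0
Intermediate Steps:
K = -24 (K = -6*4 = -24)
A(h) = 2*h*(8 + h) (A(h) = (2*h)*(8 + h) = 2*h*(8 + h))
J(A(K)) - 1*(-3997) = 1/(-5 + 2*(-24)*(8 - 24)) - 1*(-3997) = 1/(-5 + 2*(-24)*(-16)) + 3997 = 1/(-5 + 768) + 3997 = 1/763 + 3997 = 3049712/763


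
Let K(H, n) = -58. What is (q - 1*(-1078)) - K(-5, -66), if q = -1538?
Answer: -402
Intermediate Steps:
(q - 1*(-1078)) - K(-5, -66) = (-1538 - 1*(-1078)) - 1*(-58) = (-1538 + 1078) + 58 = -460 + 58 = -402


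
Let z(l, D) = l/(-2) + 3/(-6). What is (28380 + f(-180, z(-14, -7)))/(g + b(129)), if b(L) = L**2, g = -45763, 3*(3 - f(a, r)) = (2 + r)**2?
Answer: -340307/349464 ≈ -0.97380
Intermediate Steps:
z(l, D) = -1/2 - l/2 (z(l, D) = l*(-1/2) + 3*(-1/6) = -l/2 - 1/2 = -1/2 - l/2)
f(a, r) = 3 - (2 + r)**2/3
(28380 + f(-180, z(-14, -7)))/(g + b(129)) = (28380 + (3 - (2 + (-1/2 - 1/2*(-14)))**2/3))/(-45763 + 129**2) = (28380 + (3 - (2 + (-1/2 + 7))**2/3))/(-45763 + 16641) = (28380 + (3 - (2 + 13/2)**2/3))/(-29122) = (28380 + (3 - (17/2)**2/3))*(-1/29122) = (28380 + (3 - 1/3*289/4))*(-1/29122) = (28380 + (3 - 289/12))*(-1/29122) = (28380 - 253/12)*(-1/29122) = (340307/12)*(-1/29122) = -340307/349464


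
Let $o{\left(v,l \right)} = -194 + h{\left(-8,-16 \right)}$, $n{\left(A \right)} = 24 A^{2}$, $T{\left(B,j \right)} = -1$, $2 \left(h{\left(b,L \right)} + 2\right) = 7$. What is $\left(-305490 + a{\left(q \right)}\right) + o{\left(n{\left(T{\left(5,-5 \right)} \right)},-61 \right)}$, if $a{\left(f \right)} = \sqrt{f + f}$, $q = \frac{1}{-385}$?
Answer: $- \frac{611365}{2} + \frac{i \sqrt{770}}{385} \approx -3.0568 \cdot 10^{5} + 0.072075 i$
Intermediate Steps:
$h{\left(b,L \right)} = \frac{3}{2}$ ($h{\left(b,L \right)} = -2 + \frac{1}{2} \cdot 7 = -2 + \frac{7}{2} = \frac{3}{2}$)
$q = - \frac{1}{385} \approx -0.0025974$
$o{\left(v,l \right)} = - \frac{385}{2}$ ($o{\left(v,l \right)} = -194 + \frac{3}{2} = - \frac{385}{2}$)
$a{\left(f \right)} = \sqrt{2} \sqrt{f}$ ($a{\left(f \right)} = \sqrt{2 f} = \sqrt{2} \sqrt{f}$)
$\left(-305490 + a{\left(q \right)}\right) + o{\left(n{\left(T{\left(5,-5 \right)} \right)},-61 \right)} = \left(-305490 + \sqrt{2} \sqrt{- \frac{1}{385}}\right) - \frac{385}{2} = \left(-305490 + \sqrt{2} \frac{i \sqrt{385}}{385}\right) - \frac{385}{2} = \left(-305490 + \frac{i \sqrt{770}}{385}\right) - \frac{385}{2} = - \frac{611365}{2} + \frac{i \sqrt{770}}{385}$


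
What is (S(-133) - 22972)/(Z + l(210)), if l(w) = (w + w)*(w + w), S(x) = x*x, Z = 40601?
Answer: -5283/217001 ≈ -0.024346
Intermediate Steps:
S(x) = x²
l(w) = 4*w² (l(w) = (2*w)*(2*w) = 4*w²)
(S(-133) - 22972)/(Z + l(210)) = ((-133)² - 22972)/(40601 + 4*210²) = (17689 - 22972)/(40601 + 4*44100) = -5283/(40601 + 176400) = -5283/217001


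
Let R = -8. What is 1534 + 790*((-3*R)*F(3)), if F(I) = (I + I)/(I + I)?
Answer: 20494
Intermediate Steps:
F(I) = 1 (F(I) = (2*I)/((2*I)) = (2*I)*(1/(2*I)) = 1)
1534 + 790*((-3*R)*F(3)) = 1534 + 790*(-3*(-8)*1) = 1534 + 790*(24*1) = 1534 + 790*24 = 1534 + 18960 = 20494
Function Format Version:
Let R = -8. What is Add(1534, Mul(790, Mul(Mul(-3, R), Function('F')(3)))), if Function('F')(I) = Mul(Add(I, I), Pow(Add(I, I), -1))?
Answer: 20494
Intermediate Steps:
Function('F')(I) = 1 (Function('F')(I) = Mul(Mul(2, I), Pow(Mul(2, I), -1)) = Mul(Mul(2, I), Mul(Rational(1, 2), Pow(I, -1))) = 1)
Add(1534, Mul(790, Mul(Mul(-3, R), Function('F')(3)))) = Add(1534, Mul(790, Mul(Mul(-3, -8), 1))) = Add(1534, Mul(790, Mul(24, 1))) = Add(1534, Mul(790, 24)) = Add(1534, 18960) = 20494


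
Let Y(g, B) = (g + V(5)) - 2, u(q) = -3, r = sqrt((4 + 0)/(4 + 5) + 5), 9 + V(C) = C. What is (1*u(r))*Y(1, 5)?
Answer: 15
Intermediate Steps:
V(C) = -9 + C
r = 7/3 (r = sqrt(4/9 + 5) = sqrt(49/9) = 7/3 ≈ 2.3333)
Y(g, B) = -6 + g (Y(g, B) = (g + (-9 + 5)) - 2 = (g - 4) - 2 = (-4 + g) - 2 = -6 + g)
(1*u(r))*Y(1, 5) = (1*(-3))*(-6 + 1) = -3*(-5) = 15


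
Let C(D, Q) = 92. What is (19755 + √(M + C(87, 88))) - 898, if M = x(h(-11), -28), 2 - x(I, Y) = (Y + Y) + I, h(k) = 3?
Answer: 18857 + 7*√3 ≈ 18869.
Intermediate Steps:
x(I, Y) = 2 - I - 2*Y (x(I, Y) = 2 - ((Y + Y) + I) = 2 - (2*Y + I) = 2 - (I + 2*Y) = 2 + (-I - 2*Y) = 2 - I - 2*Y)
M = 55 (M = 2 - 1*3 - 2*(-28) = 2 - 3 + 56 = 55)
(19755 + √(M + C(87, 88))) - 898 = (19755 + √(55 + 92)) - 898 = (19755 + √147) - 898 = (19755 + 7*√3) - 898 = 18857 + 7*√3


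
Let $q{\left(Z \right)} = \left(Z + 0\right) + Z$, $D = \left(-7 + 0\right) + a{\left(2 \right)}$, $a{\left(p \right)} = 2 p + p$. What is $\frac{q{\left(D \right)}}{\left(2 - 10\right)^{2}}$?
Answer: $- \frac{1}{32} \approx -0.03125$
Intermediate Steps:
$a{\left(p \right)} = 3 p$
$D = -1$ ($D = \left(-7 + 0\right) + 3 \cdot 2 = -7 + 6 = -1$)
$q{\left(Z \right)} = 2 Z$ ($q{\left(Z \right)} = Z + Z = 2 Z$)
$\frac{q{\left(D \right)}}{\left(2 - 10\right)^{2}} = \frac{2 \left(-1\right)}{\left(2 - 10\right)^{2}} = - \frac{2}{\left(-8\right)^{2}} = - \frac{2}{64} = \left(-2\right) \frac{1}{64} = - \frac{1}{32}$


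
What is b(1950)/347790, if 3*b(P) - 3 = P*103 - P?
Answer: 66301/347790 ≈ 0.19064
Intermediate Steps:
b(P) = 1 + 34*P (b(P) = 1 + (P*103 - P)/3 = 1 + (103*P - P)/3 = 1 + (102*P)/3 = 1 + 34*P)
b(1950)/347790 = (1 + 34*1950)/347790 = (1 + 66300)*(1/347790) = 66301*(1/347790) = 66301/347790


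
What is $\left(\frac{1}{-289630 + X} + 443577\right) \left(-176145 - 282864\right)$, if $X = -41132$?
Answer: $- \frac{22448357753216019}{110254} \approx -2.0361 \cdot 10^{11}$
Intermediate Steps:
$\left(\frac{1}{-289630 + X} + 443577\right) \left(-176145 - 282864\right) = \left(\frac{1}{-289630 - 41132} + 443577\right) \left(-176145 - 282864\right) = \left(\frac{1}{-330762} + 443577\right) \left(-459009\right) = \left(- \frac{1}{330762} + 443577\right) \left(-459009\right) = \frac{146718415673}{330762} \left(-459009\right) = - \frac{22448357753216019}{110254}$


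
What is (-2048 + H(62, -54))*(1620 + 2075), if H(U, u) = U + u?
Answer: -7537800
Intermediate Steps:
(-2048 + H(62, -54))*(1620 + 2075) = (-2048 + (62 - 54))*(1620 + 2075) = (-2048 + 8)*3695 = -2040*3695 = -7537800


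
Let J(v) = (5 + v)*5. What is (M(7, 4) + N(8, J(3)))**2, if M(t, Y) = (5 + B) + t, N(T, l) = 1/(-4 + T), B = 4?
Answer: 4225/16 ≈ 264.06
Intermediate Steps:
J(v) = 25 + 5*v
M(t, Y) = 9 + t (M(t, Y) = (5 + 4) + t = 9 + t)
(M(7, 4) + N(8, J(3)))**2 = ((9 + 7) + 1/(-4 + 8))**2 = (16 + 1/4)**2 = (65/4)**2 = 4225/16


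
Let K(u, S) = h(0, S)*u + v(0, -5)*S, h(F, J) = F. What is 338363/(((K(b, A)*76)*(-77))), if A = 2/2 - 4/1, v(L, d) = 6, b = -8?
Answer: 338363/105336 ≈ 3.2122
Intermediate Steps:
A = -3 (A = 2*(½) - 4*1 = 1 - 4 = -3)
K(u, S) = 6*S (K(u, S) = 0*u + 6*S = 0 + 6*S = 6*S)
338363/(((K(b, A)*76)*(-77))) = 338363/((((6*(-3))*76)*(-77))) = 338363/((-18*76*(-77))) = 338363/((-1368*(-77))) = 338363/105336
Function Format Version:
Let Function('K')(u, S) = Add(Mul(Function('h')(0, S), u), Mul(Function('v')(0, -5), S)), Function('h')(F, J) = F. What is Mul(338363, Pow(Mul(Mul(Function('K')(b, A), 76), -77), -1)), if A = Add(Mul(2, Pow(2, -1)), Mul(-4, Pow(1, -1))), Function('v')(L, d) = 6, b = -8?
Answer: Rational(338363, 105336) ≈ 3.2122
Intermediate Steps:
A = -3 (A = Add(Mul(2, Rational(1, 2)), Mul(-4, 1)) = Add(1, -4) = -3)
Function('K')(u, S) = Mul(6, S) (Function('K')(u, S) = Add(Mul(0, u), Mul(6, S)) = Add(0, Mul(6, S)) = Mul(6, S))
Mul(338363, Pow(Mul(Mul(Function('K')(b, A), 76), -77), -1)) = Mul(338363, Pow(Mul(Mul(Mul(6, -3), 76), -77), -1)) = Mul(338363, Pow(Mul(Mul(-18, 76), -77), -1)) = Mul(338363, Pow(Mul(-1368, -77), -1)) = Mul(338363, Pow(105336, -1)) = Mul(338363, Rational(1, 105336)) = Rational(338363, 105336)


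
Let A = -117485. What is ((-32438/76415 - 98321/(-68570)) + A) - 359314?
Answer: -499662986067579/1047955310 ≈ -4.7680e+5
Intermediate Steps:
((-32438/76415 - 98321/(-68570)) + A) - 359314 = ((-32438/76415 - 98321/(-68570)) - 117485) - 359314 = ((-32438*1/76415 - 98321*(-1/68570)) - 117485) - 359314 = ((-32438/76415 + 98321/68570) - 117485) - 359314 = (1057785111/1047955310 - 117485) - 359314 = -123117971810239/1047955310 - 359314 = -499662986067579/1047955310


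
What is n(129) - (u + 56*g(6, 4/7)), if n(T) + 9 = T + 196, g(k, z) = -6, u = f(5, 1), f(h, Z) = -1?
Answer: 653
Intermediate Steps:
u = -1
n(T) = 187 + T (n(T) = -9 + (T + 196) = -9 + (196 + T) = 187 + T)
n(129) - (u + 56*g(6, 4/7)) = (187 + 129) - (-1 + 56*(-6)) = 316 - (-1 - 336) = 316 - 1*(-337) = 316 + 337 = 653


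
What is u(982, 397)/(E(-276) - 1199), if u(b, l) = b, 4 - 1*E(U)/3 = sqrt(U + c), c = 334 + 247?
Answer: -1187/1432 + 3*sqrt(305)/1432 ≈ -0.79232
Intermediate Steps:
c = 581
E(U) = 12 - 3*sqrt(581 + U) (E(U) = 12 - 3*sqrt(U + 581) = 12 - 3*sqrt(581 + U))
u(982, 397)/(E(-276) - 1199) = 982/((12 - 3*sqrt(581 - 276)) - 1199) = 982/((12 - 3*sqrt(305)) - 1199) = 982/(-1187 - 3*sqrt(305))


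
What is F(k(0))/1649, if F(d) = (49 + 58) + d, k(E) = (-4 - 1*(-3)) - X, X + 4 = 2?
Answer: 108/1649 ≈ 0.065494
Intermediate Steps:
X = -2 (X = -4 + 2 = -2)
k(E) = 1 (k(E) = (-4 - 1*(-3)) - 1*(-2) = (-4 + 3) + 2 = -1 + 2 = 1)
F(d) = 107 + d
F(k(0))/1649 = (107 + 1)/1649 = 108*(1/1649) = 108/1649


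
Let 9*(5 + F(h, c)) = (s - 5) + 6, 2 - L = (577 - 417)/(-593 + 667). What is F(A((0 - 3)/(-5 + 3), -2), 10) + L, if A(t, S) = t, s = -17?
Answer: -2311/333 ≈ -6.9399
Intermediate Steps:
L = -6/37 (L = 2 - (577 - 417)/(-593 + 667) = 2 - 160/74 = 2 - 1*80/37 = 2 - 80/37 = -6/37 ≈ -0.16216)
F(h, c) = -61/9 (F(h, c) = -5 + ((-17 - 5) + 6)/9 = -5 + (-22 + 6)/9 = -5 + (⅑)*(-16) = -5 - 16/9 = -61/9)
F(A((0 - 3)/(-5 + 3), -2), 10) + L = -61/9 - 6/37 = -2311/333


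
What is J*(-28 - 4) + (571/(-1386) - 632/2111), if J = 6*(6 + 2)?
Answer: -4496180789/2925846 ≈ -1536.7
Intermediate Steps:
J = 48 (J = 6*8 = 48)
J*(-28 - 4) + (571/(-1386) - 632/2111) = 48*(-28 - 4) + (571/(-1386) - 632/2111) = 48*(-32) + (571*(-1/1386) - 632*1/2111) = -1536 + (-571/1386 - 632/2111) = -1536 - 2081333/2925846 = -4496180789/2925846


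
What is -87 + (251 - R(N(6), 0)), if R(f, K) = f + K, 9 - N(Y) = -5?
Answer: 150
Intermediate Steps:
N(Y) = 14 (N(Y) = 9 - 1*(-5) = 9 + 5 = 14)
R(f, K) = K + f
-87 + (251 - R(N(6), 0)) = -87 + (251 - (0 + 14)) = -87 + (251 - 1*14) = -87 + (251 - 14) = -87 + 237 = 150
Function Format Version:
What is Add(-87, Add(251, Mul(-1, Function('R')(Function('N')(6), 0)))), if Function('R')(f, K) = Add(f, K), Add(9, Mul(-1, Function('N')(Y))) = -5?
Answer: 150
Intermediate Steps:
Function('N')(Y) = 14 (Function('N')(Y) = Add(9, Mul(-1, -5)) = Add(9, 5) = 14)
Function('R')(f, K) = Add(K, f)
Add(-87, Add(251, Mul(-1, Function('R')(Function('N')(6), 0)))) = Add(-87, Add(251, Mul(-1, Add(0, 14)))) = Add(-87, Add(251, Mul(-1, 14))) = Add(-87, Add(251, -14)) = Add(-87, 237) = 150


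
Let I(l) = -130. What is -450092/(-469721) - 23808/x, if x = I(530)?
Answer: 5620814764/30531865 ≈ 184.10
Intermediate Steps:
x = -130
-450092/(-469721) - 23808/x = -450092/(-469721) - 23808/(-130) = -450092*(-1/469721) - 23808*(-1/130) = 450092/469721 + 11904/65 = 5620814764/30531865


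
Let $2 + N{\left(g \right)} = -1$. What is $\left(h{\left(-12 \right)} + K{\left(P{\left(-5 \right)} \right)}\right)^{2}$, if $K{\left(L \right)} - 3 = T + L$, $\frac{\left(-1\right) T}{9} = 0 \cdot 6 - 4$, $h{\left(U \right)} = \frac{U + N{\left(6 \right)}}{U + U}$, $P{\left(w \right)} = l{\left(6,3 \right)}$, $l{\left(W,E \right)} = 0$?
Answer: $\frac{100489}{64} \approx 1570.1$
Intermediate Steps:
$P{\left(w \right)} = 0$
$N{\left(g \right)} = -3$ ($N{\left(g \right)} = -2 - 1 = -3$)
$h{\left(U \right)} = \frac{-3 + U}{2 U}$ ($h{\left(U \right)} = \frac{U - 3}{U + U} = \frac{-3 + U}{2 U}$)
$T = 36$ ($T = - 9 \left(0 \cdot 6 - 4\right) = - 9 \left(0 - 4\right) = \left(-9\right) \left(-4\right) = 36$)
$K{\left(L \right)} = 39 + L$ ($K{\left(L \right)} = 3 + \left(36 + L\right) = 39 + L$)
$\left(h{\left(-12 \right)} + K{\left(P{\left(-5 \right)} \right)}\right)^{2} = \left(\frac{-3 - 12}{2 \left(-12\right)} + \left(39 + 0\right)\right)^{2} = \left(\frac{1}{2} \left(- \frac{1}{12}\right) \left(-15\right) + 39\right)^{2} = \left(\frac{5}{8} + 39\right)^{2} = \left(\frac{317}{8}\right)^{2} = \frac{100489}{64}$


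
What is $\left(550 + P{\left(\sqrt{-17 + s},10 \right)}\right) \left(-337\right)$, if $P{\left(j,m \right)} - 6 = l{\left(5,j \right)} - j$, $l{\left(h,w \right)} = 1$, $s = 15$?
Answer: $-187709 + 337 i \sqrt{2} \approx -1.8771 \cdot 10^{5} + 476.59 i$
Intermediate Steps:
$P{\left(j,m \right)} = 7 - j$ ($P{\left(j,m \right)} = 6 - \left(-1 + j\right) = 7 - j$)
$\left(550 + P{\left(\sqrt{-17 + s},10 \right)}\right) \left(-337\right) = \left(550 + \left(7 - \sqrt{-17 + 15}\right)\right) \left(-337\right) = \left(550 + \left(7 - \sqrt{-2}\right)\right) \left(-337\right) = \left(550 + \left(7 - i \sqrt{2}\right)\right) \left(-337\right) = \left(557 - i \sqrt{2}\right) \left(-337\right) = -187709 + 337 i \sqrt{2}$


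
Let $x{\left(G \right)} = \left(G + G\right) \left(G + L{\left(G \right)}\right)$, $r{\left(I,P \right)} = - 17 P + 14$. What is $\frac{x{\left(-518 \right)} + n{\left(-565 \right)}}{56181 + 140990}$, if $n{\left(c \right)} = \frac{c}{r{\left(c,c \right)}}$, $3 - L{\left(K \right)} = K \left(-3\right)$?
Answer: $\frac{20618172031}{1896587849} \approx 10.871$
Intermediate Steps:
$L{\left(K \right)} = 3 + 3 K$ ($L{\left(K \right)} = 3 - K \left(-3\right) = 3 - - 3 K = 3 + 3 K$)
$r{\left(I,P \right)} = 14 - 17 P$
$x{\left(G \right)} = 2 G \left(3 + 4 G\right)$ ($x{\left(G \right)} = \left(G + G\right) \left(G + \left(3 + 3 G\right)\right) = 2 G \left(3 + 4 G\right)$)
$n{\left(c \right)} = \frac{c}{14 - 17 c}$
$\frac{x{\left(-518 \right)} + n{\left(-565 \right)}}{56181 + 140990} = \frac{2 \left(-518\right) \left(3 + 4 \left(-518\right)\right) - - \frac{565}{-14 + 17 \left(-565\right)}}{56181 + 140990} = \frac{2 \left(-518\right) \left(3 - 2072\right) - - \frac{565}{-14 - 9605}}{197171} = \left(2 \left(-518\right) \left(-2069\right) - - \frac{565}{-9619}\right) \frac{1}{197171} = \left(2143484 - \left(-565\right) \left(- \frac{1}{9619}\right)\right) \frac{1}{197171} = \left(2143484 - \frac{565}{9619}\right) \frac{1}{197171} = \frac{20618172031}{9619} \cdot \frac{1}{197171} = \frac{20618172031}{1896587849}$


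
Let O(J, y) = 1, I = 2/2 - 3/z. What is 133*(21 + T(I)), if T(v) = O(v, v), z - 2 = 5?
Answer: 2926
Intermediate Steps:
z = 7 (z = 2 + 5 = 7)
I = 4/7 (I = 2/2 - 3/7 = 2*(½) - 3*⅐ = 1 - 3/7 = 4/7 ≈ 0.57143)
T(v) = 1
133*(21 + T(I)) = 133*(21 + 1) = 133*22 = 2926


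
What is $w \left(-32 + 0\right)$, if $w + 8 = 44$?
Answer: $-1152$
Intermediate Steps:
$w = 36$ ($w = -8 + 44 = 36$)
$w \left(-32 + 0\right) = 36 \left(-32 + 0\right) = 36 \left(-32\right) = -1152$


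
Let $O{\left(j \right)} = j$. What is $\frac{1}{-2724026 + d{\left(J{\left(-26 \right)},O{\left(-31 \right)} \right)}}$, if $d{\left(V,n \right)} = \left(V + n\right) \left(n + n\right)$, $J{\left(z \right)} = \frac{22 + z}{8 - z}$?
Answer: $- \frac{17}{46275644} \approx -3.6736 \cdot 10^{-7}$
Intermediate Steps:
$J{\left(z \right)} = \frac{22 + z}{8 - z}$
$d{\left(V,n \right)} = 2 n \left(V + n\right)$ ($d{\left(V,n \right)} = \left(V + n\right) 2 n = 2 n \left(V + n\right)$)
$\frac{1}{-2724026 + d{\left(J{\left(-26 \right)},O{\left(-31 \right)} \right)}} = \frac{1}{-2724026 + 2 \left(-31\right) \left(\frac{-22 - -26}{-8 - 26} - 31\right)} = \frac{1}{-2724026 + 2 \left(-31\right) \left(\frac{-22 + 26}{-34} - 31\right)} = \frac{1}{-2724026 + 2 \left(-31\right) \left(\left(- \frac{1}{34}\right) 4 - 31\right)} = \frac{1}{-2724026 + 2 \left(-31\right) \left(- \frac{2}{17} - 31\right)} = \frac{1}{-2724026 + 2 \left(-31\right) \left(- \frac{529}{17}\right)} = \frac{1}{-2724026 + \frac{32798}{17}} = \frac{1}{- \frac{46275644}{17}} = - \frac{17}{46275644}$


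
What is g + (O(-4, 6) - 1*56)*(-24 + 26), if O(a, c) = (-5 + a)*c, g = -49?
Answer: -269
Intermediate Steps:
O(a, c) = c*(-5 + a)
g + (O(-4, 6) - 1*56)*(-24 + 26) = -49 + (6*(-5 - 4) - 1*56)*(-24 + 26) = -49 + (6*(-9) - 56)*2 = -49 + (-54 - 56)*2 = -49 - 110*2 = -49 - 220 = -269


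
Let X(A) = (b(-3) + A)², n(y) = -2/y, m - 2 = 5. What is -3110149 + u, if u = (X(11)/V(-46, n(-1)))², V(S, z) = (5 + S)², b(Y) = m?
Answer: -8788537643413/2825761 ≈ -3.1101e+6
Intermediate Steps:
m = 7 (m = 2 + 5 = 7)
b(Y) = 7
X(A) = (7 + A)²
u = 104976/2825761 (u = ((7 + 11)²/((5 - 46)²))² = (18²/((-41)²))² = (324/1681)² = 104976/2825761 ≈ 0.037150)
-3110149 + u = -3110149 + 104976/2825761 = -8788537643413/2825761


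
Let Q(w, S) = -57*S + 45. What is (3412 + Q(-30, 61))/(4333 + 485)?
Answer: -10/2409 ≈ -0.0041511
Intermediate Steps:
Q(w, S) = 45 - 57*S
(3412 + Q(-30, 61))/(4333 + 485) = (3412 + (45 - 57*61))/(4333 + 485) = (3412 + (45 - 3477))/4818 = (3412 - 3432)*(1/4818) = -20*1/4818 = -10/2409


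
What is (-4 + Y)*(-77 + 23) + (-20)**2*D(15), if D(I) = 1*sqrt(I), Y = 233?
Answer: -12366 + 400*sqrt(15) ≈ -10817.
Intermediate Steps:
D(I) = sqrt(I)
(-4 + Y)*(-77 + 23) + (-20)**2*D(15) = (-4 + 233)*(-77 + 23) + (-20)**2*sqrt(15) = 229*(-54) + 400*sqrt(15) = -12366 + 400*sqrt(15)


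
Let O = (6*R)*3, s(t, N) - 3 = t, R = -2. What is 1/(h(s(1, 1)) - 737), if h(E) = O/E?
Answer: -1/746 ≈ -0.0013405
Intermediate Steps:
s(t, N) = 3 + t
O = -36 (O = (6*(-2))*3 = -12*3 = -36)
h(E) = -36/E
1/(h(s(1, 1)) - 737) = 1/(-36/(3 + 1) - 737) = 1/(-36/4 - 737) = 1/(-36*¼ - 737) = 1/(-9 - 737) = 1/(-746) = -1/746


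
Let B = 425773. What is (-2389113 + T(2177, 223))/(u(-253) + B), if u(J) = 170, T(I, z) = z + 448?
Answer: -341206/60849 ≈ -5.6074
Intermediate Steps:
T(I, z) = 448 + z
(-2389113 + T(2177, 223))/(u(-253) + B) = (-2389113 + (448 + 223))/(170 + 425773) = (-2389113 + 671)/425943 = -2388442*1/425943 = -341206/60849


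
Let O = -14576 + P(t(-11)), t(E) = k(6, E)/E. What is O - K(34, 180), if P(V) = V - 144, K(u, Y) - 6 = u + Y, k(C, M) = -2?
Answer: -164338/11 ≈ -14940.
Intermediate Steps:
t(E) = -2/E
K(u, Y) = 6 + Y + u (K(u, Y) = 6 + (u + Y) = 6 + (Y + u) = 6 + Y + u)
P(V) = -144 + V
O = -161918/11 (O = -14576 + (-144 - 2/(-11)) = -14576 + (-144 - 2*(-1/11)) = -14576 + (-144 + 2/11) = -14576 - 1582/11 = -161918/11 ≈ -14720.)
O - K(34, 180) = -161918/11 - (6 + 180 + 34) = -161918/11 - 1*220 = -161918/11 - 220 = -164338/11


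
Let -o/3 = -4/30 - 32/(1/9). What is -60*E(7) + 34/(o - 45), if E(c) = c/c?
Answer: -14450/241 ≈ -59.958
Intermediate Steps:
E(c) = 1
o = 4322/5 (o = -3*(-4/30 - 32/(1/9)) = -3*(-4*1/30 - 32/⅑) = -3*(-2/15 - 32*9) = -3*(-2/15 - 288) = -3*(-4322/15) = 4322/5 ≈ 864.40)
-60*E(7) + 34/(o - 45) = -60*1 + 34/(4322/5 - 45) = -60 + 34/(4097/5) = -60 + 34*(5/4097) = -60 + 10/241 = -14450/241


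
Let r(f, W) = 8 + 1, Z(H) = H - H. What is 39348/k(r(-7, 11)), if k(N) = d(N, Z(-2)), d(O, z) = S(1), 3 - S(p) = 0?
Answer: 13116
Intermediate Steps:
S(p) = 3 (S(p) = 3 - 1*0 = 3 + 0 = 3)
Z(H) = 0
r(f, W) = 9
d(O, z) = 3
k(N) = 3
39348/k(r(-7, 11)) = 39348/3 = 39348*(⅓) = 13116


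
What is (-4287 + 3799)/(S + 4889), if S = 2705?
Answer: -244/3797 ≈ -0.064261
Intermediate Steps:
(-4287 + 3799)/(S + 4889) = (-4287 + 3799)/(2705 + 4889) = -488/7594 = -488*1/7594 = -244/3797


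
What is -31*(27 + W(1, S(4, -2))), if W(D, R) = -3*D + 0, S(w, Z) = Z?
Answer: -744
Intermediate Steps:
W(D, R) = -3*D
-31*(27 + W(1, S(4, -2))) = -31*(27 - 3*1) = -31*(27 - 3) = -31*24 = -744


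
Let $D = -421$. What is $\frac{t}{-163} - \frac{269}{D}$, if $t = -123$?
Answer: $\frac{95630}{68623} \approx 1.3936$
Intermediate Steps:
$\frac{t}{-163} - \frac{269}{D} = - \frac{123}{-163} - \frac{269}{-421} = \left(-123\right) \left(- \frac{1}{163}\right) - - \frac{269}{421} = \frac{123}{163} + \frac{269}{421} = \frac{95630}{68623}$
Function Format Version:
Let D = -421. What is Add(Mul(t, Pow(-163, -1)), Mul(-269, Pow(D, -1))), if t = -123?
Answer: Rational(95630, 68623) ≈ 1.3936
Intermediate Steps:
Add(Mul(t, Pow(-163, -1)), Mul(-269, Pow(D, -1))) = Add(Mul(-123, Pow(-163, -1)), Mul(-269, Pow(-421, -1))) = Add(Mul(-123, Rational(-1, 163)), Mul(-269, Rational(-1, 421))) = Add(Rational(123, 163), Rational(269, 421)) = Rational(95630, 68623)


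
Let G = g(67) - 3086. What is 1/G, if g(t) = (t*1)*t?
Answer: 1/1403 ≈ 0.00071276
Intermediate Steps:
g(t) = t² (g(t) = t*t = t²)
G = 1403 (G = 67² - 3086 = 4489 - 3086 = 1403)
1/G = 1/1403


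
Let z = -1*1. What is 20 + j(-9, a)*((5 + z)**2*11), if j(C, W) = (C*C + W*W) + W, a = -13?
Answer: 41732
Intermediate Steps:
j(C, W) = W + C**2 + W**2 (j(C, W) = (C**2 + W**2) + W = W + C**2 + W**2)
z = -1
20 + j(-9, a)*((5 + z)**2*11) = 20 + (-13 + (-9)**2 + (-13)**2)*((5 - 1)**2*11) = 20 + (-13 + 81 + 169)*(4**2*11) = 20 + 237*(16*11) = 20 + 237*176 = 20 + 41712 = 41732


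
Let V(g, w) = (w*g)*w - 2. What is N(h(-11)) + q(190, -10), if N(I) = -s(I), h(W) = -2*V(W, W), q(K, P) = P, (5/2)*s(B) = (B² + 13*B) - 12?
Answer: -14284454/5 ≈ -2.8569e+6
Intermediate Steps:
s(B) = -24/5 + 2*B²/5 + 26*B/5 (s(B) = 2*((B² + 13*B) - 12)/5 = 2*(-12 + B² + 13*B)/5 = -24/5 + 2*B²/5 + 26*B/5)
V(g, w) = -2 + g*w² (V(g, w) = (g*w)*w - 2 = g*w² - 2 = -2 + g*w²)
h(W) = 4 - 2*W³ (h(W) = -2*(-2 + W*W²) = -2*(-2 + W³) = 4 - 2*W³)
N(I) = 24/5 - 26*I/5 - 2*I²/5 (N(I) = -(-24/5 + 2*I²/5 + 26*I/5) = 24/5 - 26*I/5 - 2*I²/5)
N(h(-11)) + q(190, -10) = (24/5 - 26*(4 - 2*(-11)³)/5 - 2*(4 - 2*(-11)³)²/5) - 10 = (24/5 - 26*(4 - 2*(-1331))/5 - 2*(4 - 2*(-1331))²/5) - 10 = (24/5 - 26*(4 + 2662)/5 - 2*(4 + 2662)²/5) - 10 = (24/5 - 26/5*2666 - ⅖*2666²) - 10 = (24/5 - 69316/5 - ⅖*7107556) - 10 = (24/5 - 69316/5 - 14215112/5) - 10 = -14284404/5 - 10 = -14284454/5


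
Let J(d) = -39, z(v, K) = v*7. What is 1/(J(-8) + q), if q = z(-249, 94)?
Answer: -1/1782 ≈ -0.00056117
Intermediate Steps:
z(v, K) = 7*v
q = -1743 (q = 7*(-249) = -1743)
1/(J(-8) + q) = 1/(-39 - 1743) = 1/(-1782) = -1/1782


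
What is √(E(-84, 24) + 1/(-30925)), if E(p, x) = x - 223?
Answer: 2*I*√1903148003/6185 ≈ 14.107*I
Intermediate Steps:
E(p, x) = -223 + x
√(E(-84, 24) + 1/(-30925)) = √((-223 + 24) + 1/(-30925)) = √(-199 - 1/30925) = √(-6154076/30925) = 2*I*√1903148003/6185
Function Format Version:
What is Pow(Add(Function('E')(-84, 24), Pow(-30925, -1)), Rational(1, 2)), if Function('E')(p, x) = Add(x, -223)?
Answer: Mul(Rational(2, 6185), I, Pow(1903148003, Rational(1, 2))) ≈ Mul(14.107, I)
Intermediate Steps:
Function('E')(p, x) = Add(-223, x)
Pow(Add(Function('E')(-84, 24), Pow(-30925, -1)), Rational(1, 2)) = Pow(Add(Add(-223, 24), Pow(-30925, -1)), Rational(1, 2)) = Pow(Add(-199, Rational(-1, 30925)), Rational(1, 2)) = Pow(Rational(-6154076, 30925), Rational(1, 2)) = Mul(Rational(2, 6185), I, Pow(1903148003, Rational(1, 2)))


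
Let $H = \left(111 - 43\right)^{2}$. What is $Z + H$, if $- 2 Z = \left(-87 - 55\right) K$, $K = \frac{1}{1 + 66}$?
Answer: $\frac{309879}{67} \approx 4625.1$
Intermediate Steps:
$H = 4624$ ($H = 68^{2} = 4624$)
$K = \frac{1}{67} \approx 0.014925$
$Z = \frac{71}{67}$ ($Z = - \frac{\left(-87 - 55\right) \frac{1}{67}}{2} = - \frac{\left(-142\right) \frac{1}{67}}{2} = \left(- \frac{1}{2}\right) \left(- \frac{142}{67}\right) = \frac{71}{67} \approx 1.0597$)
$Z + H = \frac{71}{67} + 4624 = \frac{309879}{67}$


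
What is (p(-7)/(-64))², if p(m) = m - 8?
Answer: 225/4096 ≈ 0.054932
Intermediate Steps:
p(m) = -8 + m
(p(-7)/(-64))² = ((-8 - 7)/(-64))² = (-15*(-1/64))² = (15/64)² = 225/4096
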